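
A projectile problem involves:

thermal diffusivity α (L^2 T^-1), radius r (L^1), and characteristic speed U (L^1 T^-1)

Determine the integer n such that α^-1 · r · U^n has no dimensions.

Balance the L exponent: (1)·n from U, plus −(2) + (1) = -1 from the rest, must sum to zero.
n − 1 = 0, so n = 1.

1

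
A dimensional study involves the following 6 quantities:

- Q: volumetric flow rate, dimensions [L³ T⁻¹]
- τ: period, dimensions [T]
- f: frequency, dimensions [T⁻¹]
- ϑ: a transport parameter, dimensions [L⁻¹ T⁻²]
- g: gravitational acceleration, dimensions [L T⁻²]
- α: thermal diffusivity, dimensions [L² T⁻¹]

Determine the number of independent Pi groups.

4

There are 6 variables and 2 base dimensions (L, T).
The dimension matrix has rank 2.
Independent dimensionless groups: 6 − 2 = 4.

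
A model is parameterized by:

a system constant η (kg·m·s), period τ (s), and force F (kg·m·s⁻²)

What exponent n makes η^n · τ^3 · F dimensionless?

-1

Balance the M exponent: (1)·n from η, plus 3·(0) + (1) = 1 from the rest, must sum to zero.
n + 1 = 0, so n = -1.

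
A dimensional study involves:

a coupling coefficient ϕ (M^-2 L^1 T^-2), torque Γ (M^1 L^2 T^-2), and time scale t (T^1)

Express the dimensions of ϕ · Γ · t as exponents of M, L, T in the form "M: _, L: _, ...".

M: -1, L: 3, T: -3

Collect each base-dimension exponent across the product:
  M: (-2) + (1) + (0) = -1
  L: (1) + (2) + (0) = 3
  T: (-2) + (-2) + (1) = -3
So the dimensions are [M⁻¹ L³ T⁻³].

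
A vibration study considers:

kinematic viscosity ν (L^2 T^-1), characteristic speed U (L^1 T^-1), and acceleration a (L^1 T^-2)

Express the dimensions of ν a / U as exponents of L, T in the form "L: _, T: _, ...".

L: 2, T: -2

Collect each base-dimension exponent across the product:
  L: (2) − (1) + (1) = 2
  T: (-1) − (-1) + (-2) = -2
So the dimensions are [L² T⁻²].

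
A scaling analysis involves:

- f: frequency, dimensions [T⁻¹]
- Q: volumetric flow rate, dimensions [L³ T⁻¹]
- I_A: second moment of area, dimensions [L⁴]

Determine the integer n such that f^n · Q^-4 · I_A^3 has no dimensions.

4

Balance the T exponent: (-1)·n from f, plus −4·(-1) + 3·(0) = 4 from the rest, must sum to zero.
−n + 4 = 0, so n = 4.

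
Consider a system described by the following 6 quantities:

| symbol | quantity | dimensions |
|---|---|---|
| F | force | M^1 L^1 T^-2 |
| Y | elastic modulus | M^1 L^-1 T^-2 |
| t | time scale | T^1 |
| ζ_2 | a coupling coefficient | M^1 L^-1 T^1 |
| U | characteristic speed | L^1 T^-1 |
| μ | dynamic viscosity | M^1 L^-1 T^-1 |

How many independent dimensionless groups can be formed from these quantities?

There are 6 variables and 3 base dimensions (M, L, T).
The dimension matrix has rank 3.
Independent dimensionless groups: 6 − 3 = 3.

3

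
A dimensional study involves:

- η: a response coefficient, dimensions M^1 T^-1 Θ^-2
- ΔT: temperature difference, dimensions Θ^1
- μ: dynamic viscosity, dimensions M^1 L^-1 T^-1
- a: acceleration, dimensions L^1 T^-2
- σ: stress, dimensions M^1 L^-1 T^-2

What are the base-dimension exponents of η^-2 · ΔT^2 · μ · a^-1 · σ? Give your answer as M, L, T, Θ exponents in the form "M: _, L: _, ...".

Collect each base-dimension exponent across the product:
  M: −2·(1) + 2·(0) + (1) − (0) + (1) = 0
  L: −2·(0) + 2·(0) + (-1) − (1) + (-1) = -3
  T: −2·(-1) + 2·(0) + (-1) − (-2) + (-2) = 1
  Θ: −2·(-2) + 2·(1) + (0) − (0) + (0) = 6
So the dimensions are [L⁻³ T Θ⁶].

M: 0, L: -3, T: 1, Θ: 6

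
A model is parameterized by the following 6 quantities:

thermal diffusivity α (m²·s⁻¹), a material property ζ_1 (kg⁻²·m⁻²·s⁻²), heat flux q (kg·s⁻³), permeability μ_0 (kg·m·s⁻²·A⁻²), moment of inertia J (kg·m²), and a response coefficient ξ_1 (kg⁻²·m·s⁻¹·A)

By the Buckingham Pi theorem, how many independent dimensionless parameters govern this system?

There are 6 variables and 4 base dimensions (M, L, T, I).
The dimension matrix has rank 4.
Independent dimensionless groups: 6 − 4 = 2.

2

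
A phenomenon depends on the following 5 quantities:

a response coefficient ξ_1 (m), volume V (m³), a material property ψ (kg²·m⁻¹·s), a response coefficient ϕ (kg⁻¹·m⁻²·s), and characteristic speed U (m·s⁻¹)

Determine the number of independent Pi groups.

2

There are 5 variables and 3 base dimensions (M, L, T).
The dimension matrix has rank 3.
Independent dimensionless groups: 5 − 3 = 2.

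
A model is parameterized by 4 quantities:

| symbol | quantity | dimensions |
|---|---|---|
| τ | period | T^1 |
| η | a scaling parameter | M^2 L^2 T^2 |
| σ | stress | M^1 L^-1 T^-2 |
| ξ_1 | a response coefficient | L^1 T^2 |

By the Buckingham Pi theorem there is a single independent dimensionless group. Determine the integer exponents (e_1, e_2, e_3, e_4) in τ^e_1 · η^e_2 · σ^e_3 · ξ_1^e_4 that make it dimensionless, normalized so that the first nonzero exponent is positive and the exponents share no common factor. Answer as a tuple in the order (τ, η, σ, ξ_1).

M: e_1·(0) + e_2·(2) + e_3·(1) + e_4·(0) = 0
L: e_1·(0) + e_2·(2) + e_3·(-1) + e_4·(1) = 0
T: e_1·(1) + e_2·(2) + e_3·(-2) + e_4·(2) = 0
Solving this homogeneous linear system for the smallest-integer solution (first nonzero entry positive) gives (2, 1, -2, -4).

(2, 1, -2, -4)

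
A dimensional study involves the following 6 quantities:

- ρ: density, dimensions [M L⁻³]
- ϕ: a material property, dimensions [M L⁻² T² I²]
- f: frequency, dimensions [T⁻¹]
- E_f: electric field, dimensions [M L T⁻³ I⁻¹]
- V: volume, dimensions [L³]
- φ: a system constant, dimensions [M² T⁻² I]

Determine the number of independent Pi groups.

2

There are 6 variables and 4 base dimensions (M, L, T, I).
The dimension matrix has rank 4.
Independent dimensionless groups: 6 − 4 = 2.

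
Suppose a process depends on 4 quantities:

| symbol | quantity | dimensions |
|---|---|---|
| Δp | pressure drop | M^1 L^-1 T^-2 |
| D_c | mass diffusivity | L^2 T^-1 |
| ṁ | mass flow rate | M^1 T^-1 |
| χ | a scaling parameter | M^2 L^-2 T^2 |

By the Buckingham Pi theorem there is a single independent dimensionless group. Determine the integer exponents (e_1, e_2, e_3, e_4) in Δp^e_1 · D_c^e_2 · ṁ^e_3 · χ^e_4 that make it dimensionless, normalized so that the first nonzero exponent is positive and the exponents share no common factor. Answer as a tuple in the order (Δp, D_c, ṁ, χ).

M: e_1·(1) + e_2·(0) + e_3·(1) + e_4·(2) = 0
L: e_1·(-1) + e_2·(2) + e_3·(0) + e_4·(-2) = 0
T: e_1·(-2) + e_2·(-1) + e_3·(-1) + e_4·(2) = 0
Solving this homogeneous linear system for the smallest-integer solution (first nonzero entry positive) gives (2, 2, -4, 1).

(2, 2, -4, 1)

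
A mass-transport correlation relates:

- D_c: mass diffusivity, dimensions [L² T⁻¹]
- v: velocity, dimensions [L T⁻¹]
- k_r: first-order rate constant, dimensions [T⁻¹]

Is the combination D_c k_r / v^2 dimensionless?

Sum the exponent of each base dimension across the product:
  L: [D_c]_L − 2·[v]_L + [k_r]_L = (2) − 2·(1) + (0) = 0
  T: [D_c]_T − 2·[v]_T + [k_r]_T = (-1) − 2·(-1) + (-1) = 0
All base exponents vanish — dimensionless.

yes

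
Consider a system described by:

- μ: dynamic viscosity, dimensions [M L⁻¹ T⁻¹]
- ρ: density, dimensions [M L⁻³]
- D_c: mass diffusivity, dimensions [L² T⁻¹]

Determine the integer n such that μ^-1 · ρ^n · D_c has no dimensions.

Balance the M exponent: (1)·n from ρ, plus −(1) + (0) = -1 from the rest, must sum to zero.
n − 1 = 0, so n = 1.

1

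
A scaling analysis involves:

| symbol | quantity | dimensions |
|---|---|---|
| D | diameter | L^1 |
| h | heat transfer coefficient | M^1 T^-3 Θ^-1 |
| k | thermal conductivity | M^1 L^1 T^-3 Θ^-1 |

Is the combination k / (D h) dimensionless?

yes

Sum the exponent of each base dimension across the product:
  M: −[D]_M − [h]_M + [k]_M = −(0) − (1) + (1) = 0
  L: −[D]_L − [h]_L + [k]_L = −(1) − (0) + (1) = 0
  T: −[D]_T − [h]_T + [k]_T = −(0) − (-3) + (-3) = 0
  Θ: −[D]_Θ − [h]_Θ + [k]_Θ = −(0) − (-1) + (-1) = 0
All base exponents vanish — dimensionless.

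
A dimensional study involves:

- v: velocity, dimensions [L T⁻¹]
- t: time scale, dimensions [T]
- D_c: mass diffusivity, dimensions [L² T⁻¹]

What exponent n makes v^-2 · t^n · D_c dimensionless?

-1

Balance the T exponent: (1)·n from t, plus −2·(-1) + (-1) = 1 from the rest, must sum to zero.
n + 1 = 0, so n = -1.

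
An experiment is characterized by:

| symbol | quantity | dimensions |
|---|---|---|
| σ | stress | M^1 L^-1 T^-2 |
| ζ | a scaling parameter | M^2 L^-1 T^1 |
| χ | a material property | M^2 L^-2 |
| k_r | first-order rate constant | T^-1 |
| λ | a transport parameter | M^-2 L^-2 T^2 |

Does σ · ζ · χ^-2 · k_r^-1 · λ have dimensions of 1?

no

Sum the exponent of each base dimension across the product:
  M: [σ]_M + [ζ]_M − 2·[χ]_M − [k_r]_M + [λ]_M = (1) + (2) − 2·(2) − (0) + (-2) = -3
  L: [σ]_L + [ζ]_L − 2·[χ]_L − [k_r]_L + [λ]_L = (-1) + (-1) − 2·(-2) − (0) + (-2) = 0
  T: [σ]_T + [ζ]_T − 2·[χ]_T − [k_r]_T + [λ]_T = (-2) + (1) − 2·(0) − (-1) + (2) = 2
Net dimensions [M⁻³ T²] ≠ [1] — not dimensionless.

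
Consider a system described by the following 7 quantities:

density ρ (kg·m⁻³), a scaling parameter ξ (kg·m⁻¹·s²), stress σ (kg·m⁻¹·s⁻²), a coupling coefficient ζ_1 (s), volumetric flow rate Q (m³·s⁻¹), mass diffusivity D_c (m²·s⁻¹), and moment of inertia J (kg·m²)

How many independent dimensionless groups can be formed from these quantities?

4

There are 7 variables and 3 base dimensions (M, L, T).
The dimension matrix has rank 3.
Independent dimensionless groups: 7 − 3 = 4.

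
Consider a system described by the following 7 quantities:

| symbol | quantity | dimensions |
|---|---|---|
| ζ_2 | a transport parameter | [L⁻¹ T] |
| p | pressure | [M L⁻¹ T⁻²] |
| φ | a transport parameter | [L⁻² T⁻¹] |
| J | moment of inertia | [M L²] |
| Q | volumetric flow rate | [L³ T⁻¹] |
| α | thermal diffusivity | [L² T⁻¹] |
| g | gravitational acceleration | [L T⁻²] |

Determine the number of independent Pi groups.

There are 7 variables and 3 base dimensions (M, L, T).
The dimension matrix has rank 3.
Independent dimensionless groups: 7 − 3 = 4.

4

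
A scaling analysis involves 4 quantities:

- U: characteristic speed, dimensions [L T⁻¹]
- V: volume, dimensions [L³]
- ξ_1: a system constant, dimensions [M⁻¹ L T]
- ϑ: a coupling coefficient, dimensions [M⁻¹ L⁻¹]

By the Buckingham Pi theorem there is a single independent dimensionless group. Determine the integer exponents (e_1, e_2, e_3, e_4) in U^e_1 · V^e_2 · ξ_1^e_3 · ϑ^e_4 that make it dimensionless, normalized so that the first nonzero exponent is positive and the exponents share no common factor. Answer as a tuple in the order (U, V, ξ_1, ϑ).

(1, -1, 1, -1)

M: e_1·(0) + e_2·(0) + e_3·(-1) + e_4·(-1) = 0
L: e_1·(1) + e_2·(3) + e_3·(1) + e_4·(-1) = 0
T: e_1·(-1) + e_2·(0) + e_3·(1) + e_4·(0) = 0
Solving this homogeneous linear system for the smallest-integer solution (first nonzero entry positive) gives (1, -1, 1, -1).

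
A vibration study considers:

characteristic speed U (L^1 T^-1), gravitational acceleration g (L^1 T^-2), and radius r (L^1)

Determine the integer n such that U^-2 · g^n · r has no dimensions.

1

Balance the L exponent: (1)·n from g, plus −2·(1) + (1) = -1 from the rest, must sum to zero.
n − 1 = 0, so n = 1.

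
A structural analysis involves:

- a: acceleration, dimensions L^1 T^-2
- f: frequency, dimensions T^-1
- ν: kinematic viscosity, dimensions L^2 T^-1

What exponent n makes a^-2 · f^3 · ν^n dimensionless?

Balance the L exponent: (2)·n from ν, plus −2·(1) + 3·(0) = -2 from the rest, must sum to zero.
2n − 2 = 0, so n = 1.

1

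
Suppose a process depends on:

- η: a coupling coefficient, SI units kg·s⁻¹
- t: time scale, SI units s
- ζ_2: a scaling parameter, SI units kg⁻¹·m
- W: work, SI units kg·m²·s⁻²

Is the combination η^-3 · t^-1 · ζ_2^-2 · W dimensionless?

yes

Sum the exponent of each base dimension across the product:
  M: −3·[η]_M − [t]_M − 2·[ζ_2]_M + [W]_M = −3·(1) − (0) − 2·(-1) + (1) = 0
  L: −3·[η]_L − [t]_L − 2·[ζ_2]_L + [W]_L = −3·(0) − (0) − 2·(1) + (2) = 0
  T: −3·[η]_T − [t]_T − 2·[ζ_2]_T + [W]_T = −3·(-1) − (1) − 2·(0) + (-2) = 0
All base exponents vanish — dimensionless.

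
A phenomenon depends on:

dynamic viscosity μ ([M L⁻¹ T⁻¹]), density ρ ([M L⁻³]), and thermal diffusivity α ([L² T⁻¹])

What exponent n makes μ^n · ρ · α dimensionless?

Balance the M exponent: (1)·n from μ, plus (1) + (0) = 1 from the rest, must sum to zero.
n + 1 = 0, so n = -1.

-1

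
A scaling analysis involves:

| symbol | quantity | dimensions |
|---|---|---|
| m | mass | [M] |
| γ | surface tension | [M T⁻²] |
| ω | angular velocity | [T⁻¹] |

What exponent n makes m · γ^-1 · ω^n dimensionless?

2

Balance the T exponent: (-1)·n from ω, plus (0) − (-2) = 2 from the rest, must sum to zero.
−n + 2 = 0, so n = 2.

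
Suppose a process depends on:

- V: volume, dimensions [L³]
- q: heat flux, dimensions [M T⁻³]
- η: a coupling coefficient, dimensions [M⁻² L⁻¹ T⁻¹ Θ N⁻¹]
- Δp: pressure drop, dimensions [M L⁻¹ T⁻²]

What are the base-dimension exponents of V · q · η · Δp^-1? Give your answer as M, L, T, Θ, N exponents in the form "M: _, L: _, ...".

M: -2, L: 3, T: -2, Θ: 1, N: -1

Collect each base-dimension exponent across the product:
  M: (0) + (1) + (-2) − (1) = -2
  L: (3) + (0) + (-1) − (-1) = 3
  T: (0) + (-3) + (-1) − (-2) = -2
  Θ: (0) + (0) + (1) − (0) = 1
  N: (0) + (0) + (-1) − (0) = -1
So the dimensions are [M⁻² L³ T⁻² Θ N⁻¹].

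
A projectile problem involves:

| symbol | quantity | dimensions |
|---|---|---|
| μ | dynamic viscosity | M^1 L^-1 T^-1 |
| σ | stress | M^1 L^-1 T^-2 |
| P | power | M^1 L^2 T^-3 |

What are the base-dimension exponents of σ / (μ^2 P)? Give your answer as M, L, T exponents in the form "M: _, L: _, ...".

M: -2, L: -1, T: 3

Collect each base-dimension exponent across the product:
  M: −2·(1) + (1) − (1) = -2
  L: −2·(-1) + (-1) − (2) = -1
  T: −2·(-1) + (-2) − (-3) = 3
So the dimensions are [M⁻² L⁻¹ T³].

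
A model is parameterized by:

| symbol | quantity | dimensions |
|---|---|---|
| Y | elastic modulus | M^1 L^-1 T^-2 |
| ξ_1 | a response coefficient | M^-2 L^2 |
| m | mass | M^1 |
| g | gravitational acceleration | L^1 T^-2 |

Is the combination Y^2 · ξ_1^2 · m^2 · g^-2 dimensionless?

Sum the exponent of each base dimension across the product:
  M: 2·[Y]_M + 2·[ξ_1]_M + 2·[m]_M − 2·[g]_M = 2·(1) + 2·(-2) + 2·(1) − 2·(0) = 0
  L: 2·[Y]_L + 2·[ξ_1]_L + 2·[m]_L − 2·[g]_L = 2·(-1) + 2·(2) + 2·(0) − 2·(1) = 0
  T: 2·[Y]_T + 2·[ξ_1]_T + 2·[m]_T − 2·[g]_T = 2·(-2) + 2·(0) + 2·(0) − 2·(-2) = 0
All base exponents vanish — dimensionless.

yes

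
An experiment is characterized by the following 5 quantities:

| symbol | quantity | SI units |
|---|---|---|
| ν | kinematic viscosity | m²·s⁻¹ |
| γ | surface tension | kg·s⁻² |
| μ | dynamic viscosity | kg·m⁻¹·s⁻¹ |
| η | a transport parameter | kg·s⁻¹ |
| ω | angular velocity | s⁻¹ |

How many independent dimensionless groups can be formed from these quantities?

There are 5 variables and 3 base dimensions (M, L, T).
The dimension matrix has rank 3.
Independent dimensionless groups: 5 − 3 = 2.

2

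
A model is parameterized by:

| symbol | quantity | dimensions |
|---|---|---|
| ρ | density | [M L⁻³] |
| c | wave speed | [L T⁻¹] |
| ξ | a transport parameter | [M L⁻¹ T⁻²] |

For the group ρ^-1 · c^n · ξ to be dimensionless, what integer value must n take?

Balance the L exponent: (1)·n from c, plus −(-3) + (-1) = 2 from the rest, must sum to zero.
n + 2 = 0, so n = -2.

-2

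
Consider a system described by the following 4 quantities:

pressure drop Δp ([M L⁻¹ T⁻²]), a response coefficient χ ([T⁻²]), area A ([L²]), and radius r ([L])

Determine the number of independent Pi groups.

1

There are 4 variables and 3 base dimensions (M, L, T).
The dimension matrix has rank 3.
Independent dimensionless groups: 4 − 3 = 1.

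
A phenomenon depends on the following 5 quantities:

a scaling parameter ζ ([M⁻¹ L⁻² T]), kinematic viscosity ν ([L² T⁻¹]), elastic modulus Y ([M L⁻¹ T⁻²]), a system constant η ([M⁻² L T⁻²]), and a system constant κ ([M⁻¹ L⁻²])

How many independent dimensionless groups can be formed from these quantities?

There are 5 variables and 3 base dimensions (M, L, T).
The dimension matrix has rank 3.
Independent dimensionless groups: 5 − 3 = 2.

2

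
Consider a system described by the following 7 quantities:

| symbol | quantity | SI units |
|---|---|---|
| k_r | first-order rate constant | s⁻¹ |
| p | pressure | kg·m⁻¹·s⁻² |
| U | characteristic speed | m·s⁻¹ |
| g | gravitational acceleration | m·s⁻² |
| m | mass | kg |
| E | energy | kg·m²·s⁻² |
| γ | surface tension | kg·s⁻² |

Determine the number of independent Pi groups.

4

There are 7 variables and 3 base dimensions (M, L, T).
The dimension matrix has rank 3.
Independent dimensionless groups: 7 − 3 = 4.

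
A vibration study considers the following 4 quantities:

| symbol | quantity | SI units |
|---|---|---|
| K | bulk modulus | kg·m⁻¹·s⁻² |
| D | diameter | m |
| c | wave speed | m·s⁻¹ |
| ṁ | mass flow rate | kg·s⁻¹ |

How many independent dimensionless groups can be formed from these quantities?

There are 4 variables and 3 base dimensions (M, L, T).
The dimension matrix has rank 3.
Independent dimensionless groups: 4 − 3 = 1.

1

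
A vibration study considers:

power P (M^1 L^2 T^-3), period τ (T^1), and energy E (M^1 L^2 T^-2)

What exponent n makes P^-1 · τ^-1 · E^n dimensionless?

Balance the M exponent: (1)·n from E, plus −(1) − (0) = -1 from the rest, must sum to zero.
n − 1 = 0, so n = 1.

1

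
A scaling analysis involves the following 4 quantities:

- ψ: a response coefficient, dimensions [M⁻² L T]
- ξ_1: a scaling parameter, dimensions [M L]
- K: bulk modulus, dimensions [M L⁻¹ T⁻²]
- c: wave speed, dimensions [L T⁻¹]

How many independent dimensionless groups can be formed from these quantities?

1

There are 4 variables and 3 base dimensions (M, L, T).
The dimension matrix has rank 3.
Independent dimensionless groups: 4 − 3 = 1.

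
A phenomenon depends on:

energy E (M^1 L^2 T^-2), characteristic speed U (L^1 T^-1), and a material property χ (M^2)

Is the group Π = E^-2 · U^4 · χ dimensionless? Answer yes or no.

yes

Sum the exponent of each base dimension across the product:
  M: −2·[E]_M + 4·[U]_M + [χ]_M = −2·(1) + 4·(0) + (2) = 0
  L: −2·[E]_L + 4·[U]_L + [χ]_L = −2·(2) + 4·(1) + (0) = 0
  T: −2·[E]_T + 4·[U]_T + [χ]_T = −2·(-2) + 4·(-1) + (0) = 0
All base exponents vanish — dimensionless.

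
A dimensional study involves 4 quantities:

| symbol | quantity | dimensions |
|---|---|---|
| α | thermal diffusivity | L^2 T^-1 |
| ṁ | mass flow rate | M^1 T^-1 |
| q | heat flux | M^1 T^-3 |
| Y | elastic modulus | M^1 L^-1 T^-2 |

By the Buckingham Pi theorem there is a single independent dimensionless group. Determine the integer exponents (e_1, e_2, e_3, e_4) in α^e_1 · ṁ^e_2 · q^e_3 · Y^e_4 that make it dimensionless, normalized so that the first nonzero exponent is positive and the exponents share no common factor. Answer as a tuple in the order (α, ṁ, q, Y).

(2, -1, -3, 4)

M: e_1·(0) + e_2·(1) + e_3·(1) + e_4·(1) = 0
L: e_1·(2) + e_2·(0) + e_3·(0) + e_4·(-1) = 0
T: e_1·(-1) + e_2·(-1) + e_3·(-3) + e_4·(-2) = 0
Solving this homogeneous linear system for the smallest-integer solution (first nonzero entry positive) gives (2, -1, -3, 4).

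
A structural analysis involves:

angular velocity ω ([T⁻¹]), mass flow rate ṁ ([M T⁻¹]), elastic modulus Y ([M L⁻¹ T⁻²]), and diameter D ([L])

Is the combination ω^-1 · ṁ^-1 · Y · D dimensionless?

Sum the exponent of each base dimension across the product:
  M: −[ω]_M − [ṁ]_M + [Y]_M + [D]_M = −(0) − (1) + (1) + (0) = 0
  L: −[ω]_L − [ṁ]_L + [Y]_L + [D]_L = −(0) − (0) + (-1) + (1) = 0
  T: −[ω]_T − [ṁ]_T + [Y]_T + [D]_T = −(-1) − (-1) + (-2) + (0) = 0
All base exponents vanish — dimensionless.

yes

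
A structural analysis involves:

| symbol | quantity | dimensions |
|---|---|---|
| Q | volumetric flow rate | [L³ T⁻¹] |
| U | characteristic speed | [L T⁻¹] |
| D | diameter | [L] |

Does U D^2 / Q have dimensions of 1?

yes

Sum the exponent of each base dimension across the product:
  L: −[Q]_L + [U]_L + 2·[D]_L = −(3) + (1) + 2·(1) = 0
  T: −[Q]_T + [U]_T + 2·[D]_T = −(-1) + (-1) + 2·(0) = 0
All base exponents vanish — dimensionless.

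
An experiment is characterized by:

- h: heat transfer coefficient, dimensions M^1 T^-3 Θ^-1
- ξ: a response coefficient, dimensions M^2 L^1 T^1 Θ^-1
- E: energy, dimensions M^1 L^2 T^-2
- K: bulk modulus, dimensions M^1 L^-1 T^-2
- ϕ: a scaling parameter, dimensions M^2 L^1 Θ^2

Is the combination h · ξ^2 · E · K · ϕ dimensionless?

Sum the exponent of each base dimension across the product:
  M: [h]_M + 2·[ξ]_M + [E]_M + [K]_M + [ϕ]_M = (1) + 2·(2) + (1) + (1) + (2) = 9
  L: [h]_L + 2·[ξ]_L + [E]_L + [K]_L + [ϕ]_L = (0) + 2·(1) + (2) + (-1) + (1) = 4
  T: [h]_T + 2·[ξ]_T + [E]_T + [K]_T + [ϕ]_T = (-3) + 2·(1) + (-2) + (-2) + (0) = -5
  Θ: [h]_Θ + 2·[ξ]_Θ + [E]_Θ + [K]_Θ + [ϕ]_Θ = (-1) + 2·(-1) + (0) + (0) + (2) = -1
Net dimensions [M⁹ L⁴ T⁻⁵ Θ⁻¹] ≠ [1] — not dimensionless.

no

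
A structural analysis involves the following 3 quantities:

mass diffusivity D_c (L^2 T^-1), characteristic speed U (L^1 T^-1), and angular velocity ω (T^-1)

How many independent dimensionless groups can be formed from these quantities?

1

There are 3 variables and 2 base dimensions (L, T).
The dimension matrix has rank 2.
Independent dimensionless groups: 3 − 2 = 1.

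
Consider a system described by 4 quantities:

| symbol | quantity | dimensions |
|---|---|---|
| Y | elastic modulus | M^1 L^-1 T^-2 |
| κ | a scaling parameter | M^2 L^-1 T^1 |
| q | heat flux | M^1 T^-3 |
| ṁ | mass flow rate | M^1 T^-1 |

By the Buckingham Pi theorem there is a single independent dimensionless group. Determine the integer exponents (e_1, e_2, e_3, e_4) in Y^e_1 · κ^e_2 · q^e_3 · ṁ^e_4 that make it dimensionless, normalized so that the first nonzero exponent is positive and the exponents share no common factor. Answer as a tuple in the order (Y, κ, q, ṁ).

M: e_1·(1) + e_2·(2) + e_3·(1) + e_4·(1) = 0
L: e_1·(-1) + e_2·(-1) + e_3·(0) + e_4·(0) = 0
T: e_1·(-2) + e_2·(1) + e_3·(-3) + e_4·(-1) = 0
Solving this homogeneous linear system for the smallest-integer solution (first nonzero entry positive) gives (1, -1, -2, 3).

(1, -1, -2, 3)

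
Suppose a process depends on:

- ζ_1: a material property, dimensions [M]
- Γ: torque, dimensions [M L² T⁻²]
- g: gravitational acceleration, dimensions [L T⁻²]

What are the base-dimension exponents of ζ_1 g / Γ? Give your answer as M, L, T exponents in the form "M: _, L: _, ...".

M: 0, L: -1, T: 0

Collect each base-dimension exponent across the product:
  M: (1) − (1) + (0) = 0
  L: (0) − (2) + (1) = -1
  T: (0) − (-2) + (-2) = 0
So the dimensions are [L⁻¹].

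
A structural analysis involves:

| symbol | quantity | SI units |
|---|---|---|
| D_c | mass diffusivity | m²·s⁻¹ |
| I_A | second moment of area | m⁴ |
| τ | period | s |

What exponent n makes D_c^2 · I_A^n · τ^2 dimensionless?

-1

Balance the L exponent: (4)·n from I_A, plus 2·(2) + 2·(0) = 4 from the rest, must sum to zero.
4n + 4 = 0, so n = -1.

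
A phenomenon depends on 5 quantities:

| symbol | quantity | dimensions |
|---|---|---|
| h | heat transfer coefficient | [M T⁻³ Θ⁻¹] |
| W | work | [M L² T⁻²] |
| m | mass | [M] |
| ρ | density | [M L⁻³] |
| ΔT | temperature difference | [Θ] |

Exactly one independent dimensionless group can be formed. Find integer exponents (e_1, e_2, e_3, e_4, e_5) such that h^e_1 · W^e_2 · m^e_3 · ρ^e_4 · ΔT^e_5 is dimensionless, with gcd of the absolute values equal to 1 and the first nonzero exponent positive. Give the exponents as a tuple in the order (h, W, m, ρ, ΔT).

M: e_1·(1) + e_2·(1) + e_3·(1) + e_4·(1) + e_5·(0) = 0
L: e_1·(0) + e_2·(2) + e_3·(0) + e_4·(-3) + e_5·(0) = 0
T: e_1·(-3) + e_2·(-2) + e_3·(0) + e_4·(0) + e_5·(0) = 0
Θ: e_1·(-1) + e_2·(0) + e_3·(0) + e_4·(0) + e_5·(1) = 0
Solving this homogeneous linear system for the smallest-integer solution (first nonzero entry positive) gives (2, -3, 3, -2, 2).

(2, -3, 3, -2, 2)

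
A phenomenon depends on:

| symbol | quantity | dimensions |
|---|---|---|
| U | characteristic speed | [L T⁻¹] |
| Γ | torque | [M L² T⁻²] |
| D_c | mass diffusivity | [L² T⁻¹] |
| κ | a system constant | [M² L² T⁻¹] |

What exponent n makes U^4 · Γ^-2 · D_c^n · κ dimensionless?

Balance the L exponent: (2)·n from D_c, plus 4·(1) − 2·(2) + (2) = 2 from the rest, must sum to zero.
2n + 2 = 0, so n = -1.

-1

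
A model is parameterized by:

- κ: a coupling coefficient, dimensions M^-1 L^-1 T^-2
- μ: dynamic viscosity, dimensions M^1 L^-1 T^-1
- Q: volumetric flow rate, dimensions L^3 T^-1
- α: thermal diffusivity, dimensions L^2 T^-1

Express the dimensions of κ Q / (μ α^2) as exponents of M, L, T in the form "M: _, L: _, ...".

Collect each base-dimension exponent across the product:
  M: (-1) − (1) + (0) − 2·(0) = -2
  L: (-1) − (-1) + (3) − 2·(2) = -1
  T: (-2) − (-1) + (-1) − 2·(-1) = 0
So the dimensions are [M⁻² L⁻¹].

M: -2, L: -1, T: 0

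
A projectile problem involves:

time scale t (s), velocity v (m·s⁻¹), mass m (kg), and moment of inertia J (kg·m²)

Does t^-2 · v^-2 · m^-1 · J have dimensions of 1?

Sum the exponent of each base dimension across the product:
  M: −2·[t]_M − 2·[v]_M − [m]_M + [J]_M = −2·(0) − 2·(0) − (1) + (1) = 0
  L: −2·[t]_L − 2·[v]_L − [m]_L + [J]_L = −2·(0) − 2·(1) − (0) + (2) = 0
  T: −2·[t]_T − 2·[v]_T − [m]_T + [J]_T = −2·(1) − 2·(-1) − (0) + (0) = 0
All base exponents vanish — dimensionless.

yes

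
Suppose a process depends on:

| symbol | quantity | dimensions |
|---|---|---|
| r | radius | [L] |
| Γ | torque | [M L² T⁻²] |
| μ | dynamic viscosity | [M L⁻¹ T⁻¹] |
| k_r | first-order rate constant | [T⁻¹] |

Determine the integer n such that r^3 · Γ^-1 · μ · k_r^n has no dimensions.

Balance the T exponent: (-1)·n from k_r, plus 3·(0) − (-2) + (-1) = 1 from the rest, must sum to zero.
−n + 1 = 0, so n = 1.

1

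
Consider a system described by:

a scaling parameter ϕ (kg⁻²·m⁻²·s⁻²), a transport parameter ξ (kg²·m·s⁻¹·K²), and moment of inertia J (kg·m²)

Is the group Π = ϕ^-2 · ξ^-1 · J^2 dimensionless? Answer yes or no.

no

Sum the exponent of each base dimension across the product:
  M: −2·[ϕ]_M − [ξ]_M + 2·[J]_M = −2·(-2) − (2) + 2·(1) = 4
  L: −2·[ϕ]_L − [ξ]_L + 2·[J]_L = −2·(-2) − (1) + 2·(2) = 7
  T: −2·[ϕ]_T − [ξ]_T + 2·[J]_T = −2·(-2) − (-1) + 2·(0) = 5
  Θ: −2·[ϕ]_Θ − [ξ]_Θ + 2·[J]_Θ = −2·(0) − (2) + 2·(0) = -2
Net dimensions [M⁴ L⁷ T⁵ Θ⁻²] ≠ [1] — not dimensionless.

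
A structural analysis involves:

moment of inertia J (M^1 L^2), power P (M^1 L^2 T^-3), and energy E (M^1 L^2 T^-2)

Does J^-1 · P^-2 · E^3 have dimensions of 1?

yes

Sum the exponent of each base dimension across the product:
  M: −[J]_M − 2·[P]_M + 3·[E]_M = −(1) − 2·(1) + 3·(1) = 0
  L: −[J]_L − 2·[P]_L + 3·[E]_L = −(2) − 2·(2) + 3·(2) = 0
  T: −[J]_T − 2·[P]_T + 3·[E]_T = −(0) − 2·(-3) + 3·(-2) = 0
All base exponents vanish — dimensionless.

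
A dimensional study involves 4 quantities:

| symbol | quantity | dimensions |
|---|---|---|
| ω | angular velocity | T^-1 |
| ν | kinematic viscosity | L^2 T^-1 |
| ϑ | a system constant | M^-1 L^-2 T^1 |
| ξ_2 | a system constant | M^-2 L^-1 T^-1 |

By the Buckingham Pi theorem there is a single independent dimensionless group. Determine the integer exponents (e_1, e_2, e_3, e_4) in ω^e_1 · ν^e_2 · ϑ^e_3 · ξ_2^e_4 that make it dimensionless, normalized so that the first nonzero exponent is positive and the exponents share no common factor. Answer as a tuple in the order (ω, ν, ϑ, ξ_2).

(3, 3, 4, -2)

M: e_1·(0) + e_2·(0) + e_3·(-1) + e_4·(-2) = 0
L: e_1·(0) + e_2·(2) + e_3·(-2) + e_4·(-1) = 0
T: e_1·(-1) + e_2·(-1) + e_3·(1) + e_4·(-1) = 0
Solving this homogeneous linear system for the smallest-integer solution (first nonzero entry positive) gives (3, 3, 4, -2).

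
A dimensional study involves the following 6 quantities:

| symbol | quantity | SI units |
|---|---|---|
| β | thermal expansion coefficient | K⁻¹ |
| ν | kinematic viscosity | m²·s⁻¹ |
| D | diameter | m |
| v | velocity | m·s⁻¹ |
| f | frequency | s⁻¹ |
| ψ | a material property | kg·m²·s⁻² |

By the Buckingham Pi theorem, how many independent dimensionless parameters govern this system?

2

There are 6 variables and 4 base dimensions (M, L, T, Θ).
The dimension matrix has rank 4.
Independent dimensionless groups: 6 − 4 = 2.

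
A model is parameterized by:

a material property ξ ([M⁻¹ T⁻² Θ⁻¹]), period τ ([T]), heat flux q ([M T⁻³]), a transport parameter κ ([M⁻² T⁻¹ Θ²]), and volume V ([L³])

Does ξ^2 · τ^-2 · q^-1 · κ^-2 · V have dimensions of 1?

Sum the exponent of each base dimension across the product:
  M: 2·[ξ]_M − 2·[τ]_M − [q]_M − 2·[κ]_M + [V]_M = 2·(-1) − 2·(0) − (1) − 2·(-2) + (0) = 1
  L: 2·[ξ]_L − 2·[τ]_L − [q]_L − 2·[κ]_L + [V]_L = 2·(0) − 2·(0) − (0) − 2·(0) + (3) = 3
  T: 2·[ξ]_T − 2·[τ]_T − [q]_T − 2·[κ]_T + [V]_T = 2·(-2) − 2·(1) − (-3) − 2·(-1) + (0) = -1
  Θ: 2·[ξ]_Θ − 2·[τ]_Θ − [q]_Θ − 2·[κ]_Θ + [V]_Θ = 2·(-1) − 2·(0) − (0) − 2·(2) + (0) = -6
Net dimensions [M L³ T⁻¹ Θ⁻⁶] ≠ [1] — not dimensionless.

no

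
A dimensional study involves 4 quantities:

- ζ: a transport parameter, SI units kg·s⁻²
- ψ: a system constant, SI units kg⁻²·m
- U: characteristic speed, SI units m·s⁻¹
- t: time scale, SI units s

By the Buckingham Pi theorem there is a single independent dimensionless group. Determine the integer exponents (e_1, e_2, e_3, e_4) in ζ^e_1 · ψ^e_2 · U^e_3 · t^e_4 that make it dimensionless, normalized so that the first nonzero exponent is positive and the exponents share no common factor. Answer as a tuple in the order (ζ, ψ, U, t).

M: e_1·(1) + e_2·(-2) + e_3·(0) + e_4·(0) = 0
L: e_1·(0) + e_2·(1) + e_3·(1) + e_4·(0) = 0
T: e_1·(-2) + e_2·(0) + e_3·(-1) + e_4·(1) = 0
Solving this homogeneous linear system for the smallest-integer solution (first nonzero entry positive) gives (2, 1, -1, 3).

(2, 1, -1, 3)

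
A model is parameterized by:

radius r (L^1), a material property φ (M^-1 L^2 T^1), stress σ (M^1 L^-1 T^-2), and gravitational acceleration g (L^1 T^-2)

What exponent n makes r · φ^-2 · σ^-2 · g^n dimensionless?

1

Balance the L exponent: (1)·n from g, plus (1) − 2·(2) − 2·(-1) = -1 from the rest, must sum to zero.
n − 1 = 0, so n = 1.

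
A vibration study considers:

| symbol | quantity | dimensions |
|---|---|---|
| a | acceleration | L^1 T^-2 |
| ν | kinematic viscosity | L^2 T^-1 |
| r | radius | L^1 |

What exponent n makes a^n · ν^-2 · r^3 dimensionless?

Balance the L exponent: (1)·n from a, plus −2·(2) + 3·(1) = -1 from the rest, must sum to zero.
n − 1 = 0, so n = 1.

1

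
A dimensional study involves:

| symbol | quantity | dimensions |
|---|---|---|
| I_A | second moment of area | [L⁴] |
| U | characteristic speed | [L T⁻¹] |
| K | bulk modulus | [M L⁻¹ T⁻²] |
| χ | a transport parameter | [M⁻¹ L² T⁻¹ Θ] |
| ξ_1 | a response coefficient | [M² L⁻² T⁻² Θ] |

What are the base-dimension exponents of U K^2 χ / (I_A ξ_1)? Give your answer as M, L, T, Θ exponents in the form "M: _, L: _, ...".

M: -1, L: -1, T: -4, Θ: 0

Collect each base-dimension exponent across the product:
  M: −(0) + (0) + 2·(1) + (-1) − (2) = -1
  L: −(4) + (1) + 2·(-1) + (2) − (-2) = -1
  T: −(0) + (-1) + 2·(-2) + (-1) − (-2) = -4
  Θ: −(0) + (0) + 2·(0) + (1) − (1) = 0
So the dimensions are [M⁻¹ L⁻¹ T⁻⁴].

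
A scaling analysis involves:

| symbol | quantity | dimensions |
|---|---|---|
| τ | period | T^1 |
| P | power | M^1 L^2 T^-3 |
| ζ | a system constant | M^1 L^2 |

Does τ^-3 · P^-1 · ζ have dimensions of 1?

yes

Sum the exponent of each base dimension across the product:
  M: −3·[τ]_M − [P]_M + [ζ]_M = −3·(0) − (1) + (1) = 0
  L: −3·[τ]_L − [P]_L + [ζ]_L = −3·(0) − (2) + (2) = 0
  T: −3·[τ]_T − [P]_T + [ζ]_T = −3·(1) − (-3) + (0) = 0
All base exponents vanish — dimensionless.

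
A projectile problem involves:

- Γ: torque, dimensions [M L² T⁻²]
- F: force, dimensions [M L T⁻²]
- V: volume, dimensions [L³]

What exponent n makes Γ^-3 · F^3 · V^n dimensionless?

Balance the L exponent: (3)·n from V, plus −3·(2) + 3·(1) = -3 from the rest, must sum to zero.
3n − 3 = 0, so n = 1.

1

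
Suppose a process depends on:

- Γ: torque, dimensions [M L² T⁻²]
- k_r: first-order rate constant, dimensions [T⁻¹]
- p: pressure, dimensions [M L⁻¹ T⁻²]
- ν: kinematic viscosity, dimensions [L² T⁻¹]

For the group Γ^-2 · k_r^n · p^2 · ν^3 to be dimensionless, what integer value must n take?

Balance the T exponent: (-1)·n from k_r, plus −2·(-2) + 2·(-2) + 3·(-1) = -3 from the rest, must sum to zero.
−n − 3 = 0, so n = -3.

-3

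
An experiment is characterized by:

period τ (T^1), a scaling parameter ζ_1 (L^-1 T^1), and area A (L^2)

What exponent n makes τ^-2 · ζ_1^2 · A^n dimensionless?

Balance the L exponent: (2)·n from A, plus −2·(0) + 2·(-1) = -2 from the rest, must sum to zero.
2n − 2 = 0, so n = 1.

1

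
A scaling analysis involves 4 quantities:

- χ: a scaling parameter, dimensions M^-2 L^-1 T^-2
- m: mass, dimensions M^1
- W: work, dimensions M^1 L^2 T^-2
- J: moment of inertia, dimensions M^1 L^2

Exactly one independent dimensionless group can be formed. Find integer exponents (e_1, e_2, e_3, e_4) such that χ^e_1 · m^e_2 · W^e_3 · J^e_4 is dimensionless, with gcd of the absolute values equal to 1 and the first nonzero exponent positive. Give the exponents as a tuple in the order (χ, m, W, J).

M: e_1·(-2) + e_2·(1) + e_3·(1) + e_4·(1) = 0
L: e_1·(-1) + e_2·(0) + e_3·(2) + e_4·(2) = 0
T: e_1·(-2) + e_2·(0) + e_3·(-2) + e_4·(0) = 0
Solving this homogeneous linear system for the smallest-integer solution (first nonzero entry positive) gives (2, 3, -2, 3).

(2, 3, -2, 3)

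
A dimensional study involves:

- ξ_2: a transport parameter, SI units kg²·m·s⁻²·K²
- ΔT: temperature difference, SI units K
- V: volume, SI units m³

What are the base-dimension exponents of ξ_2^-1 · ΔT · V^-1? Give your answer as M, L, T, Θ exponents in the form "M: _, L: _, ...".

M: -2, L: -4, T: 2, Θ: -1

Collect each base-dimension exponent across the product:
  M: −(2) + (0) − (0) = -2
  L: −(1) + (0) − (3) = -4
  T: −(-2) + (0) − (0) = 2
  Θ: −(2) + (1) − (0) = -1
So the dimensions are [M⁻² L⁻⁴ T² Θ⁻¹].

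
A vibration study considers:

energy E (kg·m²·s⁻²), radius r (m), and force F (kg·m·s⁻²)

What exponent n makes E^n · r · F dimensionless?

Balance the M exponent: (1)·n from E, plus (0) + (1) = 1 from the rest, must sum to zero.
n + 1 = 0, so n = -1.

-1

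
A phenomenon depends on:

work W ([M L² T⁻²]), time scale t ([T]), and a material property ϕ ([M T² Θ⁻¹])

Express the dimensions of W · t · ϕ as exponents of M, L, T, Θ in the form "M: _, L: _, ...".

Collect each base-dimension exponent across the product:
  M: (1) + (0) + (1) = 2
  L: (2) + (0) + (0) = 2
  T: (-2) + (1) + (2) = 1
  Θ: (0) + (0) + (-1) = -1
So the dimensions are [M² L² T Θ⁻¹].

M: 2, L: 2, T: 1, Θ: -1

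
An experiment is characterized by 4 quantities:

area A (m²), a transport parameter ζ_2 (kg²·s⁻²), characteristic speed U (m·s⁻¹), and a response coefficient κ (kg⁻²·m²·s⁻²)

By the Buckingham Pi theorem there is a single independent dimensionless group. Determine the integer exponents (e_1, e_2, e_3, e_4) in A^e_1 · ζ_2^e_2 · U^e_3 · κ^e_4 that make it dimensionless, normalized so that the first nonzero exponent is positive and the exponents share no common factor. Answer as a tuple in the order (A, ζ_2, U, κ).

(1, 1, -4, 1)

M: e_1·(0) + e_2·(2) + e_3·(0) + e_4·(-2) = 0
L: e_1·(2) + e_2·(0) + e_3·(1) + e_4·(2) = 0
T: e_1·(0) + e_2·(-2) + e_3·(-1) + e_4·(-2) = 0
Solving this homogeneous linear system for the smallest-integer solution (first nonzero entry positive) gives (1, 1, -4, 1).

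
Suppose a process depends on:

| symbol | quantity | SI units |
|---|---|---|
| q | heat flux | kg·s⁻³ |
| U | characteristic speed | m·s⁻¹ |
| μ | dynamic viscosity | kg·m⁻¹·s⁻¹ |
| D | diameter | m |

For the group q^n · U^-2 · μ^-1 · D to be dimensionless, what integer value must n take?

1

Balance the M exponent: (1)·n from q, plus −2·(0) − (1) + (0) = -1 from the rest, must sum to zero.
n − 1 = 0, so n = 1.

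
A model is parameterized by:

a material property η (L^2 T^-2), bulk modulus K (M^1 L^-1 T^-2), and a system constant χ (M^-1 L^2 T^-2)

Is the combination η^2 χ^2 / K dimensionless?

Sum the exponent of each base dimension across the product:
  M: 2·[η]_M − [K]_M + 2·[χ]_M = 2·(0) − (1) + 2·(-1) = -3
  L: 2·[η]_L − [K]_L + 2·[χ]_L = 2·(2) − (-1) + 2·(2) = 9
  T: 2·[η]_T − [K]_T + 2·[χ]_T = 2·(-2) − (-2) + 2·(-2) = -6
Net dimensions [M⁻³ L⁹ T⁻⁶] ≠ [1] — not dimensionless.

no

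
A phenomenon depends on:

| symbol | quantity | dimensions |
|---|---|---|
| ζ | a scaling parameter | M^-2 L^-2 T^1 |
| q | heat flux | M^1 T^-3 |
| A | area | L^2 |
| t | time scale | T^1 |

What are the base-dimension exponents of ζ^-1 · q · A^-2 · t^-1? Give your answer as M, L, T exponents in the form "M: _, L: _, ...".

M: 3, L: -2, T: -5

Collect each base-dimension exponent across the product:
  M: −(-2) + (1) − 2·(0) − (0) = 3
  L: −(-2) + (0) − 2·(2) − (0) = -2
  T: −(1) + (-3) − 2·(0) − (1) = -5
So the dimensions are [M³ L⁻² T⁻⁵].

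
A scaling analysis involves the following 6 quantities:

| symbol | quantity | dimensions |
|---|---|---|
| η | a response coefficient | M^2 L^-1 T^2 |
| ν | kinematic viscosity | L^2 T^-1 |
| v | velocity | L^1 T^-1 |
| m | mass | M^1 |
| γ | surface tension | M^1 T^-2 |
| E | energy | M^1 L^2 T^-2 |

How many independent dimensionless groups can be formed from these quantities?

There are 6 variables and 3 base dimensions (M, L, T).
The dimension matrix has rank 3.
Independent dimensionless groups: 6 − 3 = 3.

3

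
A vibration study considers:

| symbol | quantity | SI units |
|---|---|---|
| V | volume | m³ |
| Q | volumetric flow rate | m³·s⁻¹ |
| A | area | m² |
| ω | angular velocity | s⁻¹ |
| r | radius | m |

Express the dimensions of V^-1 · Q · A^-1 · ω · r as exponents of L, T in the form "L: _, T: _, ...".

Collect each base-dimension exponent across the product:
  L: −(3) + (3) − (2) + (0) + (1) = -1
  T: −(0) + (-1) − (0) + (-1) + (0) = -2
So the dimensions are [L⁻¹ T⁻²].

L: -1, T: -2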